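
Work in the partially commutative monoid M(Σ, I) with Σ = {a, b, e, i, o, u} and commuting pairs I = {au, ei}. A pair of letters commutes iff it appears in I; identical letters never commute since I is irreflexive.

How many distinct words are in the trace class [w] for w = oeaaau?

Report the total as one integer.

4

drop 0:o onto floor
drop 1:e onto {0:o}
drop 2:a onto {1:e}
drop 3:a onto {2:a}
drop 4:a onto {3:a}
drop 5:u onto {1:e}
ground layer = {0:o}
drop-orders for the pieces not yet dropped (sum over which currently-grounded one goes next):
  1 to go: {4} 1  {5} 1
  2 to go: {3,4} 1  {4,5} 2
  3 to go: {2,3,4} 1  {3,4,5} 3
  4 to go: {2,3,4,5} 4
  if 0:o drops first: 4 orders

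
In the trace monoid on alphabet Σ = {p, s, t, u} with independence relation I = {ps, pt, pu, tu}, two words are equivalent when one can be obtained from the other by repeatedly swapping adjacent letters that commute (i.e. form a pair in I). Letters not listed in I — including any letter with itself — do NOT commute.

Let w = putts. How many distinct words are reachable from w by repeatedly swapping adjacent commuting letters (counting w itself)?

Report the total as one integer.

15

drop 0:p onto floor
drop 1:u onto floor
drop 2:t onto floor
drop 3:t onto {2:t}
drop 4:s onto {1:u, 3:t}
ground layer = {0:p, 1:u, 2:t}
drop-orders for the pieces not yet dropped (sum over which currently-grounded one goes next):
  1 to go: {0} 1  {4} 1
  2 to go: {0,4} 2  {1,4} 1  {3,4} 1
  3 to go: {0,1,4} 3  {0,3,4} 3  {1,3,4} 2  {2,3,4} 1
  if 0:p drops first: 3 orders
  if 1:u drops first: 4 orders
  if 2:t drops first: 8 orders
heap linearizations: 15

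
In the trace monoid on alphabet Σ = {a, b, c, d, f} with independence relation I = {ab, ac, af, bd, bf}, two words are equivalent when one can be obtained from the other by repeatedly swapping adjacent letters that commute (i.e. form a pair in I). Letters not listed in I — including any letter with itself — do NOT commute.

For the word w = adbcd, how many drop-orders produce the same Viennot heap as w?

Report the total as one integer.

3

piece 0:a — minimal
piece 1:d rests on {0:a}
piece 2:b — minimal
piece 3:c rests on {1:d, 2:b}
piece 4:d rests on {3:c}
minimal pieces: {0:a, 2:b}
ways to finish when only these pieces remain (= sum over removing one remaining piece with nothing left below it):
  1 left: {4}→1
  2 left: {3,4}→1
  3 left: {1,3,4}→1  {2,3,4}→1
  placing 0:a first → 2 extensions
  placing 2:b first → 1 extensions
total linear extensions = 3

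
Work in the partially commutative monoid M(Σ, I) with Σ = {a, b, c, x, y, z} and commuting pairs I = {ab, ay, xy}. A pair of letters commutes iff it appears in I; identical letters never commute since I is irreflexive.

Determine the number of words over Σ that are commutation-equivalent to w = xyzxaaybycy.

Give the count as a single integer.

0(x) covers ∅
1(y) covers ∅
2(z) covers 0:x, 1:y
3(x) covers 2:z
4(a) covers 3:x
5(a) covers 4:a
6(y) covers 2:z
7(b) covers 3:x, 6:y
8(y) covers 7:b
9(c) covers 5:a, 8:y
10(y) covers 9:c
floor of heap: 0:x, 1:y
completions by unplaced set U, small U first (add the entries for U minus each lowest piece of U):
  |U|=1: {10}:1
  |U|=2: {9,10}:1
  |U|=3: {5,9,10}:1  {8,9,10}:1
  |U|=4: {4,5,9,10}:1  {5,8,9,10}:2  {7,8,9,10}:1
  |U|=5: {4,5,8,9,10}:3  {5,7,8,9,10}:3  {6,7,8,9,10}:1
  |U|=6: {4,5,7,8,9,10}:6  {5,6,7,8,9,10}:4
  |U|=7: {3,4,5,7,8,9,10}:6  {4,5,6,7,8,9,10}:10
  |U|=8: {3,4,5,6,7,8,9,10}:16
  |U|=9: {2,3,4,5,6,7,8,9,10}:16
  start at 0(x): 16
  start at 1(y): 16
sum over floor = 32

32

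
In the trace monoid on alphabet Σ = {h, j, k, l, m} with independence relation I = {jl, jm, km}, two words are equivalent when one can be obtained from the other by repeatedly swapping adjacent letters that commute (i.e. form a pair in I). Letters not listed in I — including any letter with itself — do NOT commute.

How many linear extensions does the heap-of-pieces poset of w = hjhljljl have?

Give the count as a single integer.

0(h) covers ∅
1(j) covers 0:h
2(h) covers 1:j
3(l) covers 2:h
4(j) covers 2:h
5(l) covers 3:l
6(j) covers 4:j
7(l) covers 5:l
floor of heap: 0:h
completions by unplaced set U, small U first (add the entries for U minus each lowest piece of U):
  |U|=1: {6}:1  {7}:1
  |U|=2: {4,6}:1  {5,7}:1  {6,7}:2
  |U|=3: {3,5,7}:1  {4,6,7}:3  {5,6,7}:3
  |U|=4: {3,5,6,7}:4  {4,5,6,7}:6
  |U|=5: {3,4,5,6,7}:10
  |U|=6: {2,3,4,5,6,7}:10
  start at 0(h): 10

10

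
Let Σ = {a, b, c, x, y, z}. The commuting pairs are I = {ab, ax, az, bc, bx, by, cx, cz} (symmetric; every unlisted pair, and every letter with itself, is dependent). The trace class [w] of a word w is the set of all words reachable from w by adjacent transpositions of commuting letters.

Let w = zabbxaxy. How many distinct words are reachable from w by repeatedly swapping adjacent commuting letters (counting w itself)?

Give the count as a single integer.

#0=z has no predecessor
#1=a has no predecessor
#2=b depends on [0:z]
#3=b depends on [2:b]
#4=x depends on [0:z]
#5=a depends on [1:a]
#6=x depends on [4:x]
#7=y depends on [5:a, 6:x]
sources: [0:z, 1:a]
N(rest) = Σ N(rest − s) over sources s of rest; N(one piece) = 1:
  size 1 → [3]=1  [7]=1
  size 2 → [2,3]=1  [3,7]=2  [5,7]=1  [6,7]=1
  size 3 → [1,5,7]=1  [2,3,7]=3  [3,5,7]=3  [3,6,7]=3  [4,6,7]=1  [5,6,7]=2
  size 4 → [1,3,5,7]=4  [1,5,6,7]=3  [2,3,5,7]=6  [2,3,6,7]=6  [3,4,6,7]=4  [3,5,6,7]=8  [4,5,6,7]=3
  size 5 → [1,2,3,5,7]=10  [1,3,5,6,7]=15  [1,4,5,6,7]=6  [2,3,4,6,7]=10  [2,3,5,6,7]=20  [3,4,5,6,7]=15
  size 6 → [0,2,3,4,6,7]=10  [1,2,3,5,6,7]=45  [1,3,4,5,6,7]=36  [2,3,4,5,6,7]=45
  first=0(z) contributes 126
  first=1(a) contributes 55
|[w]| = 181

181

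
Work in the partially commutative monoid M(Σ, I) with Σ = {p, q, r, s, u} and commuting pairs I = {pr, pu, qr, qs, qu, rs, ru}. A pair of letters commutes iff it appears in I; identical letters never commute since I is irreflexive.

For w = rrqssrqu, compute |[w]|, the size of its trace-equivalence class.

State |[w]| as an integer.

560

piece 0:r — minimal
piece 1:r rests on {0:r}
piece 2:q — minimal
piece 3:s — minimal
piece 4:s rests on {3:s}
piece 5:r rests on {1:r}
piece 6:q rests on {2:q}
piece 7:u rests on {4:s}
minimal pieces: {0:r, 2:q, 3:s}
ways to finish when only these pieces remain (= sum over removing one remaining piece with nothing left below it):
  1 left: {5}→1  {6}→1  {7}→1
  2 left: {1,5}→1  {2,6}→1  {4,7}→1  {5,6}→2  {5,7}→2  {6,7}→2
  3 left: {0,1,5}→1  {1,5,6}→3  {1,5,7}→3  {2,5,6}→3  {2,6,7}→3  {3,4,7}→1  {4,5,7}→3  {4,6,7}→3  {5,6,7}→6
  4 left: {0,1,5,6}→4  {0,1,5,7}→4  {1,2,5,6}→6  {1,4,5,7}→6  {1,5,6,7}→12  {2,4,6,7}→6  {2,5,6,7}→12  {3,4,5,7}→4  {3,4,6,7}→4  {4,5,6,7}→12
  5 left: {0,1,2,5,6}→10  {0,1,4,5,7}→10  {0,1,5,6,7}→20  {1,2,5,6,7}→30  {1,3,4,5,7}→10  {1,4,5,6,7}→30  {2,3,4,6,7}→10  {2,4,5,6,7}→30  {3,4,5,6,7}→20
  6 left: {0,1,2,5,6,7}→60  {0,1,3,4,5,7}→20  {0,1,4,5,6,7}→60  {1,2,4,5,6,7}→90  {1,3,4,5,6,7}→60  {2,3,4,5,6,7}→60
  placing 0:r first → 210 extensions
  placing 2:q first → 140 extensions
  placing 3:s first → 210 extensions
total linear extensions = 560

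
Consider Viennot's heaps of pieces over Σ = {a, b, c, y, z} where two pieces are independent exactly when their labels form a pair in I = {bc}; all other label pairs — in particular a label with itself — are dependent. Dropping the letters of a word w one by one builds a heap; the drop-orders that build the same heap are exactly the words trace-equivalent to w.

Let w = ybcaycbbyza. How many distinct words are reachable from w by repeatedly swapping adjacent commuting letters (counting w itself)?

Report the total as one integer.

6

#0=y has no predecessor
#1=b depends on [0:y]
#2=c depends on [0:y]
#3=a depends on [1:b, 2:c]
#4=y depends on [3:a]
#5=c depends on [4:y]
#6=b depends on [4:y]
#7=b depends on [6:b]
#8=y depends on [5:c, 7:b]
#9=z depends on [8:y]
#10=a depends on [9:z]
sources: [0:y]
N(rest) = Σ N(rest − s) over sources s of rest; N(one piece) = 1:
  size 1 → [10]=1
  size 2 → [9,10]=1
  size 3 → [8,9,10]=1
  size 4 → [5,8,9,10]=1  [7,8,9,10]=1
  size 5 → [5,7,8,9,10]=2  [6,7,8,9,10]=1
  size 6 → [5,6,7,8,9,10]=3
  size 7 → [4,5,6,7,8,9,10]=3
  size 8 → [3,4,5,6,7,8,9,10]=3
  size 9 → [1,3,4,5,6,7,8,9,10]=3  [2,3,4,5,6,7,8,9,10]=3
  first=0(y) contributes 6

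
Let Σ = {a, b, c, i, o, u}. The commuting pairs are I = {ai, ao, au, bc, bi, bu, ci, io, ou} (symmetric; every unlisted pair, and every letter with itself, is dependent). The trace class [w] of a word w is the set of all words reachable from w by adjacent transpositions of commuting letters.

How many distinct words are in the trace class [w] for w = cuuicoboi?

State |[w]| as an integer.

15

0(c) covers ∅
1(u) covers 0:c
2(u) covers 1:u
3(i) covers 2:u
4(c) covers 2:u
5(o) covers 4:c
6(b) covers 5:o
7(o) covers 6:b
8(i) covers 3:i
floor of heap: 0:c
completions by unplaced set U, small U first (add the entries for U minus each lowest piece of U):
  |U|=1: {7}:1  {8}:1
  |U|=2: {3,8}:1  {6,7}:1  {7,8}:2
  |U|=3: {3,7,8}:3  {5,6,7}:1  {6,7,8}:3
  |U|=4: {3,6,7,8}:6  {4,5,6,7}:1  {5,6,7,8}:4
  |U|=5: {3,5,6,7,8}:10  {4,5,6,7,8}:5
  |U|=6: {3,4,5,6,7,8}:15
  |U|=7: {2,3,4,5,6,7,8}:15
  start at 0(c): 15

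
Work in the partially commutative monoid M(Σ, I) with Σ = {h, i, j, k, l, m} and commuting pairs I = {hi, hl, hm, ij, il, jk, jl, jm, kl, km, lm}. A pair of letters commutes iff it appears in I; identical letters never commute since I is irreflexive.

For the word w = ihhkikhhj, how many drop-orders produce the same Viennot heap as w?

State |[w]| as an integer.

3

drop 0:i onto floor
drop 1:h onto floor
drop 2:h onto {1:h}
drop 3:k onto {0:i, 2:h}
drop 4:i onto {3:k}
drop 5:k onto {4:i}
drop 6:h onto {5:k}
drop 7:h onto {6:h}
drop 8:j onto {7:h}
ground layer = {0:i, 1:h}
drop-orders for the pieces not yet dropped (sum over which currently-grounded one goes next):
  1 to go: {8} 1
  2 to go: {7,8} 1
  3 to go: {6,7,8} 1
  4 to go: {5,6,7,8} 1
  5 to go: {4,5,6,7,8} 1
  6 to go: {3,4,5,6,7,8} 1
  7 to go: {0,3,4,5,6,7,8} 1  {2,3,4,5,6,7,8} 1
  if 0:i drops first: 1 orders
  if 1:h drops first: 2 orders
heap linearizations: 3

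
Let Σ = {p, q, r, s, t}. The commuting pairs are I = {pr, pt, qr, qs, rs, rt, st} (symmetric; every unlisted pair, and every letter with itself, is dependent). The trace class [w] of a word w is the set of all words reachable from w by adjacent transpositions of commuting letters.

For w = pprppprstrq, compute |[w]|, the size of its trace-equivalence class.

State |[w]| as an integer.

#0=p has no predecessor
#1=p depends on [0:p]
#2=r has no predecessor
#3=p depends on [1:p]
#4=p depends on [3:p]
#5=p depends on [4:p]
#6=r depends on [2:r]
#7=s depends on [5:p]
#8=t has no predecessor
#9=r depends on [6:r]
#10=q depends on [5:p, 8:t]
sources: [0:p, 2:r, 8:t]
N(rest) = Σ N(rest − s) over sources s of rest; N(one piece) = 1:
  size 1 → [7]=1  [9]=1  [10]=1
  size 2 → [6,9]=1  [7,9]=2  [7,10]=2  [8,10]=1  [9,10]=2
  size 3 → [2,6,9]=1  [5,7,10]=2  [6,7,9]=3  [6,9,10]=3  [7,8,10]=3  [7,9,10]=6  [8,9,10]=3
  size 4 → [2,6,7,9]=4  [2,6,9,10]=4  [4,5,7,10]=2  [5,7,8,10]=5  [5,7,9,10]=8  [6,7,9,10]=12  [6,8,9,10]=6  [7,8,9,10]=12
  size 5 → [2,6,7,9,10]=20  [2,6,8,9,10]=10  [3,4,5,7,10]=2  [4,5,7,8,10]=7  [4,5,7,9,10]=10  [5,6,7,9,10]=20  [5,7,8,9,10]=25  [6,7,8,9,10]=30
  size 6 → [1,3,4,5,7,10]=2  [2,5,6,7,9,10]=40  [2,6,7,8,9,10]=60  [3,4,5,7,8,10]=9  [3,4,5,7,9,10]=12  [4,5,6,7,9,10]=30  [4,5,7,8,9,10]=42  [5,6,7,8,9,10]=75
  size 7 → [0,1,3,4,5,7,10]=2  [1,3,4,5,7,8,10]=11  [1,3,4,5,7,9,10]=14  [2,4,5,6,7,9,10]=70  [2,5,6,7,8,9,10]=175  [3,4,5,6,7,9,10]=42  [3,4,5,7,8,9,10]=63  [4,5,6,7,8,9,10]=147
  size 8 → [0,1,3,4,5,7,8,10]=13  [0,1,3,4,5,7,9,10]=16  [1,3,4,5,6,7,9,10]=56  [1,3,4,5,7,8,9,10]=88  [2,3,4,5,6,7,9,10]=112  [2,4,5,6,7,8,9,10]=392  [3,4,5,6,7,8,9,10]=252
  size 9 → [0,1,3,4,5,6,7,9,10]=72  [0,1,3,4,5,7,8,9,10]=117  [1,2,3,4,5,6,7,9,10]=168  [1,3,4,5,6,7,8,9,10]=396  [2,3,4,5,6,7,8,9,10]=756
  first=0(p) contributes 1320
  first=2(r) contributes 585
  first=8(t) contributes 240
|[w]| = 2145

2145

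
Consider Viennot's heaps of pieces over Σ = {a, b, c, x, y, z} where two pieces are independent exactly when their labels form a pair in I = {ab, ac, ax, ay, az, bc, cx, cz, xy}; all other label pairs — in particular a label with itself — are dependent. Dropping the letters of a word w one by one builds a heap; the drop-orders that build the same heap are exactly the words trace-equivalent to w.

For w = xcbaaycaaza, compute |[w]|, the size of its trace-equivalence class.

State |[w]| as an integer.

2772

piece 0:x — minimal
piece 1:c — minimal
piece 2:b rests on {0:x}
piece 3:a — minimal
piece 4:a rests on {3:a}
piece 5:y rests on {1:c, 2:b}
piece 6:c rests on {5:y}
piece 7:a rests on {4:a}
piece 8:a rests on {7:a}
piece 9:z rests on {5:y}
piece 10:a rests on {8:a}
minimal pieces: {0:x, 1:c, 3:a}
ways to finish when only these pieces remain (= sum over removing one remaining piece with nothing left below it):
  1 left: {6}→1  {9}→1  {10}→1
  2 left: {6,9}→2  {6,10}→2  {8,10}→1  {9,10}→2
  3 left: {5,6,9}→2  {6,8,10}→3  {6,9,10}→6  {7,8,10}→1  {8,9,10}→3
  4 left: {1,5,6,9}→2  {2,5,6,9}→2  {4,7,8,10}→1  {5,6,9,10}→8  {6,7,8,10}→4  {6,8,9,10}→12  {7,8,9,10}→4
  5 left: {0,2,5,6,9}→2  {1,2,5,6,9}→4  {1,5,6,9,10}→10  {2,5,6,9,10}→10  {3,4,7,8,10}→1  {4,6,7,8,10}→5  {4,7,8,9,10}→5  {5,6,8,9,10}→20  {6,7,8,9,10}→20
  6 left: {0,1,2,5,6,9}→6  {0,2,5,6,9,10}→12  {1,2,5,6,9,10}→24  {1,5,6,8,9,10}→30  {2,5,6,8,9,10}→30  {3,4,6,7,8,10}→6  {3,4,7,8,9,10}→6  {4,6,7,8,9,10}→30  {5,6,7,8,9,10}→40
  7 left: {0,1,2,5,6,9,10}→42  {0,2,5,6,8,9,10}→42  {1,2,5,6,8,9,10}→84  {1,5,6,7,8,9,10}→70  {2,5,6,7,8,9,10}→70  {3,4,6,7,8,9,10}→42  {4,5,6,7,8,9,10}→70
  8 left: {0,1,2,5,6,8,9,10}→168  {0,2,5,6,7,8,9,10}→112  {1,2,5,6,7,8,9,10}→224  {1,4,5,6,7,8,9,10}→140  {2,4,5,6,7,8,9,10}→140  {3,4,5,6,7,8,9,10}→112
  9 left: {0,1,2,5,6,7,8,9,10}→504  {0,2,4,5,6,7,8,9,10}→252  {1,2,4,5,6,7,8,9,10}→504  {1,3,4,5,6,7,8,9,10}→252  {2,3,4,5,6,7,8,9,10}→252
  placing 0:x first → 1008 extensions
  placing 1:c first → 504 extensions
  placing 3:a first → 1260 extensions
total linear extensions = 2772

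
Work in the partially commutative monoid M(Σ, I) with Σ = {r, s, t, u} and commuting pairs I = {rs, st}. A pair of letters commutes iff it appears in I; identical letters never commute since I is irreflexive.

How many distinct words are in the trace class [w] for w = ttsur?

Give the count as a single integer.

3

drop 0:t onto floor
drop 1:t onto {0:t}
drop 2:s onto floor
drop 3:u onto {1:t, 2:s}
drop 4:r onto {3:u}
ground layer = {0:t, 2:s}
drop-orders for the pieces not yet dropped (sum over which currently-grounded one goes next):
  1 to go: {4} 1
  2 to go: {3,4} 1
  3 to go: {1,3,4} 1  {2,3,4} 1
  if 0:t drops first: 2 orders
  if 2:s drops first: 1 orders
heap linearizations: 3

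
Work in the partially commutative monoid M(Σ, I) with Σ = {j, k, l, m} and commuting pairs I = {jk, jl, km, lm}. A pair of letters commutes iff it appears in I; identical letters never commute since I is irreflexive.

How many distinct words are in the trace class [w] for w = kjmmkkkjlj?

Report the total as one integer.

0(k) covers ∅
1(j) covers ∅
2(m) covers 1:j
3(m) covers 2:m
4(k) covers 0:k
5(k) covers 4:k
6(k) covers 5:k
7(j) covers 3:m
8(l) covers 6:k
9(j) covers 7:j
floor of heap: 0:k, 1:j
completions by unplaced set U, small U first (add the entries for U minus each lowest piece of U):
  |U|=1: {8}:1  {9}:1
  |U|=2: {6,8}:1  {7,9}:1  {8,9}:2
  |U|=3: {3,7,9}:1  {5,6,8}:1  {6,8,9}:3  {7,8,9}:3
  |U|=4: {2,3,7,9}:1  {3,7,8,9}:4  {4,5,6,8}:1  {5,6,8,9}:4  {6,7,8,9}:6
  |U|=5: {0,4,5,6,8}:1  {1,2,3,7,9}:1  {2,3,7,8,9}:5  {3,6,7,8,9}:10  {4,5,6,8,9}:5  {5,6,7,8,9}:10
  |U|=6: {0,4,5,6,8,9}:6  {1,2,3,7,8,9}:6  {2,3,6,7,8,9}:15  {3,5,6,7,8,9}:20  {4,5,6,7,8,9}:15
  |U|=7: {0,4,5,6,7,8,9}:21  {1,2,3,6,7,8,9}:21  {2,3,5,6,7,8,9}:35  {3,4,5,6,7,8,9}:35
  |U|=8: {0,3,4,5,6,7,8,9}:56  {1,2,3,5,6,7,8,9}:56  {2,3,4,5,6,7,8,9}:70
  start at 0(k): 126
  start at 1(j): 126
sum over floor = 252

252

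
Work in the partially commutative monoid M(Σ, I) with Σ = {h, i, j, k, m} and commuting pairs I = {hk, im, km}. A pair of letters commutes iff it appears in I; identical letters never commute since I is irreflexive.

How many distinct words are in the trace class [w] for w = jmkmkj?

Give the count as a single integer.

piece 0:j — minimal
piece 1:m rests on {0:j}
piece 2:k rests on {0:j}
piece 3:m rests on {1:m}
piece 4:k rests on {2:k}
piece 5:j rests on {3:m, 4:k}
minimal pieces: {0:j}
ways to finish when only these pieces remain (= sum over removing one remaining piece with nothing left below it):
  1 left: {5}→1
  2 left: {3,5}→1  {4,5}→1
  3 left: {1,3,5}→1  {2,4,5}→1  {3,4,5}→2
  4 left: {1,3,4,5}→3  {2,3,4,5}→3
  placing 0:j first → 6 extensions

6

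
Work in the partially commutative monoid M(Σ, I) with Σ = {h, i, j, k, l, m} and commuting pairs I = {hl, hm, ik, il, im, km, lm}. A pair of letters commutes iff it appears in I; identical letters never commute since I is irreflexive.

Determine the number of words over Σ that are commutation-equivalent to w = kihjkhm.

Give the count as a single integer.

drop 0:k onto floor
drop 1:i onto floor
drop 2:h onto {0:k, 1:i}
drop 3:j onto {2:h}
drop 4:k onto {3:j}
drop 5:h onto {4:k}
drop 6:m onto {3:j}
ground layer = {0:k, 1:i}
drop-orders for the pieces not yet dropped (sum over which currently-grounded one goes next):
  1 to go: {5} 1  {6} 1
  2 to go: {4,5} 1  {5,6} 2
  3 to go: {4,5,6} 3
  4 to go: {3,4,5,6} 3
  5 to go: {2,3,4,5,6} 3
  if 0:k drops first: 3 orders
  if 1:i drops first: 3 orders
heap linearizations: 6

6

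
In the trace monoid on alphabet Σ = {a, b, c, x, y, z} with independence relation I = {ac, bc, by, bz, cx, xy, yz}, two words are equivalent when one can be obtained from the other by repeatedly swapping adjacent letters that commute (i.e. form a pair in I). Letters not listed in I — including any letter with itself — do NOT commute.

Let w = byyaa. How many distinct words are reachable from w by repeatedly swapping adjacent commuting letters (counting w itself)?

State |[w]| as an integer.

drop 0:b onto floor
drop 1:y onto floor
drop 2:y onto {1:y}
drop 3:a onto {0:b, 2:y}
drop 4:a onto {3:a}
ground layer = {0:b, 1:y}
drop-orders for the pieces not yet dropped (sum over which currently-grounded one goes next):
  1 to go: {4} 1
  2 to go: {3,4} 1
  3 to go: {0,3,4} 1  {2,3,4} 1
  if 0:b drops first: 1 orders
  if 1:y drops first: 2 orders
heap linearizations: 3

3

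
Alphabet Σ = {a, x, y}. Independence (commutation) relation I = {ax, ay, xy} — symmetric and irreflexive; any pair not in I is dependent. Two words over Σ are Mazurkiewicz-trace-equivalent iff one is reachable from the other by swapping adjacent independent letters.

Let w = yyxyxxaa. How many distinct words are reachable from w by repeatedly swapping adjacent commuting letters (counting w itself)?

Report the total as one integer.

#0=y has no predecessor
#1=y depends on [0:y]
#2=x has no predecessor
#3=y depends on [1:y]
#4=x depends on [2:x]
#5=x depends on [4:x]
#6=a has no predecessor
#7=a depends on [6:a]
sources: [0:y, 2:x, 6:a]
N(rest) = Σ N(rest − s) over sources s of rest; N(one piece) = 1:
  size 1 → [3]=1  [5]=1  [7]=1
  size 2 → [1,3]=1  [3,5]=2  [3,7]=2  [4,5]=1  [5,7]=2  [6,7]=1
  size 3 → [0,1,3]=1  [1,3,5]=3  [1,3,7]=3  [2,4,5]=1  [3,4,5]=3  [3,5,7]=6  [3,6,7]=3  [4,5,7]=3  [5,6,7]=3
  size 4 → [0,1,3,5]=4  [0,1,3,7]=4  [1,3,4,5]=6  [1,3,5,7]=12  [1,3,6,7]=6  [2,3,4,5]=4  [2,4,5,7]=4  [3,4,5,7]=12  [3,5,6,7]=12  [4,5,6,7]=6
  size 5 → [0,1,3,4,5]=10  [0,1,3,5,7]=20  [0,1,3,6,7]=10  [1,2,3,4,5]=10  [1,3,4,5,7]=30  [1,3,5,6,7]=30  [2,3,4,5,7]=20  [2,4,5,6,7]=10  [3,4,5,6,7]=30
  size 6 → [0,1,2,3,4,5]=20  [0,1,3,4,5,7]=60  [0,1,3,5,6,7]=60  [1,2,3,4,5,7]=60  [1,3,4,5,6,7]=90  [2,3,4,5,6,7]=60
  first=0(y) contributes 210
  first=2(x) contributes 210
  first=6(a) contributes 140
|[w]| = 560

560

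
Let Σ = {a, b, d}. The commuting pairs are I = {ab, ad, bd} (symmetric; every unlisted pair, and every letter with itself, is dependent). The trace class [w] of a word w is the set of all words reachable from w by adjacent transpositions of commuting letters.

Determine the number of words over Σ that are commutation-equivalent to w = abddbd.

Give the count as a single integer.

0(a) covers ∅
1(b) covers ∅
2(d) covers ∅
3(d) covers 2:d
4(b) covers 1:b
5(d) covers 3:d
floor of heap: 0:a, 1:b, 2:d
completions by unplaced set U, small U first (add the entries for U minus each lowest piece of U):
  |U|=1: {0}:1  {4}:1  {5}:1
  |U|=2: {0,4}:2  {0,5}:2  {1,4}:1  {3,5}:1  {4,5}:2
  |U|=3: {0,1,4}:3  {0,3,5}:3  {0,4,5}:6  {1,4,5}:3  {2,3,5}:1  {3,4,5}:3
  |U|=4: {0,1,4,5}:12  {0,2,3,5}:4  {0,3,4,5}:12  {1,3,4,5}:6  {2,3,4,5}:4
  start at 0(a): 10
  start at 1(b): 20
  start at 2(d): 30
sum over floor = 60

60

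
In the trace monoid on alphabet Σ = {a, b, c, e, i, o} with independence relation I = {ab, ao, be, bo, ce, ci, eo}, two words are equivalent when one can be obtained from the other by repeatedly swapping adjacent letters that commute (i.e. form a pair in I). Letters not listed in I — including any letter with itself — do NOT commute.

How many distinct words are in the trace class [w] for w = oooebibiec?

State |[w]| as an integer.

60

drop 0:o onto floor
drop 1:o onto {0:o}
drop 2:o onto {1:o}
drop 3:e onto floor
drop 4:b onto floor
drop 5:i onto {2:o, 3:e, 4:b}
drop 6:b onto {5:i}
drop 7:i onto {6:b}
drop 8:e onto {7:i}
drop 9:c onto {6:b}
ground layer = {0:o, 3:e, 4:b}
drop-orders for the pieces not yet dropped (sum over which currently-grounded one goes next):
  1 to go: {8} 1  {9} 1
  2 to go: {7,8} 1  {8,9} 2
  3 to go: {7,8,9} 3
  4 to go: {6,7,8,9} 3
  5 to go: {5,6,7,8,9} 3
  6 to go: {2,5,6,7,8,9} 3  {3,5,6,7,8,9} 3  {4,5,6,7,8,9} 3
  7 to go: {1,2,5,6,7,8,9} 3  {2,3,5,6,7,8,9} 6  {2,4,5,6,7,8,9} 6  {3,4,5,6,7,8,9} 6
  8 to go: {0,1,2,5,6,7,8,9} 3  {1,2,3,5,6,7,8,9} 9  {1,2,4,5,6,7,8,9} 9  {2,3,4,5,6,7,8,9} 18
  if 0:o drops first: 36 orders
  if 3:e drops first: 12 orders
  if 4:b drops first: 12 orders
heap linearizations: 60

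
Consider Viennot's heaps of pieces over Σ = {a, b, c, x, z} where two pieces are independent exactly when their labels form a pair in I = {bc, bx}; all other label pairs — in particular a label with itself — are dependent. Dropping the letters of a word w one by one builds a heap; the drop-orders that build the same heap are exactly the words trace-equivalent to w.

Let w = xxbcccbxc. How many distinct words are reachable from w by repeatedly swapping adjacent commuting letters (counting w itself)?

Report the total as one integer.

36

piece 0:x — minimal
piece 1:x rests on {0:x}
piece 2:b — minimal
piece 3:c rests on {1:x}
piece 4:c rests on {3:c}
piece 5:c rests on {4:c}
piece 6:b rests on {2:b}
piece 7:x rests on {5:c}
piece 8:c rests on {7:x}
minimal pieces: {0:x, 2:b}
ways to finish when only these pieces remain (= sum over removing one remaining piece with nothing left below it):
  1 left: {6}→1  {8}→1
  2 left: {2,6}→1  {6,8}→2  {7,8}→1
  3 left: {2,6,8}→3  {5,7,8}→1  {6,7,8}→3
  4 left: {2,6,7,8}→6  {4,5,7,8}→1  {5,6,7,8}→4
  5 left: {2,5,6,7,8}→10  {3,4,5,7,8}→1  {4,5,6,7,8}→5
  6 left: {1,3,4,5,7,8}→1  {2,4,5,6,7,8}→15  {3,4,5,6,7,8}→6
  7 left: {0,1,3,4,5,7,8}→1  {1,3,4,5,6,7,8}→7  {2,3,4,5,6,7,8}→21
  placing 0:x first → 28 extensions
  placing 2:b first → 8 extensions
total linear extensions = 36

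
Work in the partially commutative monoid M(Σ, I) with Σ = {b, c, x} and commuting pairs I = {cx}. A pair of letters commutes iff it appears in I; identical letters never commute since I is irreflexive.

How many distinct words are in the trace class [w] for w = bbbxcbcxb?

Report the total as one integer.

piece 0:b — minimal
piece 1:b rests on {0:b}
piece 2:b rests on {1:b}
piece 3:x rests on {2:b}
piece 4:c rests on {2:b}
piece 5:b rests on {3:x, 4:c}
piece 6:c rests on {5:b}
piece 7:x rests on {5:b}
piece 8:b rests on {6:c, 7:x}
minimal pieces: {0:b}
ways to finish when only these pieces remain (= sum over removing one remaining piece with nothing left below it):
  1 left: {8}→1
  2 left: {6,8}→1  {7,8}→1
  3 left: {6,7,8}→2
  4 left: {5,6,7,8}→2
  5 left: {3,5,6,7,8}→2  {4,5,6,7,8}→2
  6 left: {3,4,5,6,7,8}→4
  7 left: {2,3,4,5,6,7,8}→4
  placing 0:b first → 4 extensions

4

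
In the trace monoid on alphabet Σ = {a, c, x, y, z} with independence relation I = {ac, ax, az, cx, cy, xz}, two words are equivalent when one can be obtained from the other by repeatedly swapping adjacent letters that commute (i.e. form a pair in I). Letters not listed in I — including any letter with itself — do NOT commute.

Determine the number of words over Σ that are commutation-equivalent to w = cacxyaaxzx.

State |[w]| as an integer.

0(c) covers ∅
1(a) covers ∅
2(c) covers 0:c
3(x) covers ∅
4(y) covers 1:a, 3:x
5(a) covers 4:y
6(a) covers 5:a
7(x) covers 4:y
8(z) covers 2:c, 4:y
9(x) covers 7:x
floor of heap: 0:c, 1:a, 3:x
completions by unplaced set U, small U first (add the entries for U minus each lowest piece of U):
  |U|=1: {6}:1  {8}:1  {9}:1
  |U|=2: {2,8}:1  {5,6}:1  {6,8}:2  {6,9}:2  {7,9}:1  {8,9}:2
  |U|=3: {0,2,8}:1  {2,6,8}:3  {2,8,9}:3  {5,6,8}:3  {5,6,9}:3  {6,7,9}:3  {6,8,9}:6  {7,8,9}:3
  |U|=4: {0,2,6,8}:4  {0,2,8,9}:4  {2,5,6,8}:6  {2,6,8,9}:12  {2,7,8,9}:6  {5,6,7,9}:6  {5,6,8,9}:12  {6,7,8,9}:12
  |U|=5: {0,2,5,6,8}:10  {0,2,6,8,9}:20  {0,2,7,8,9}:10  {2,5,6,8,9}:30  {2,6,7,8,9}:30  {5,6,7,8,9}:30
  |U|=6: {0,2,5,6,8,9}:60  {0,2,6,7,8,9}:60  {2,5,6,7,8,9}:90  {4,5,6,7,8,9}:30
  |U|=7: {0,2,5,6,7,8,9}:210  {1,4,5,6,7,8,9}:30  {2,4,5,6,7,8,9}:120  {3,4,5,6,7,8,9}:30
  |U|=8: {0,2,4,5,6,7,8,9}:330  {1,2,4,5,6,7,8,9}:150  {1,3,4,5,6,7,8,9}:60  {2,3,4,5,6,7,8,9}:150
  start at 0(c): 360
  start at 1(a): 480
  start at 3(x): 480
sum over floor = 1320

1320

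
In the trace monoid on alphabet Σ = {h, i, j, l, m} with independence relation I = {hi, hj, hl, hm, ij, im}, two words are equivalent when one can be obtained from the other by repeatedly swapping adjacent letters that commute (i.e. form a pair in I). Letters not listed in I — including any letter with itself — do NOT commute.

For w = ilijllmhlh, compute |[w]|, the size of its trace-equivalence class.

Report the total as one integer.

90

#0=i has no predecessor
#1=l depends on [0:i]
#2=i depends on [1:l]
#3=j depends on [1:l]
#4=l depends on [2:i, 3:j]
#5=l depends on [4:l]
#6=m depends on [5:l]
#7=h has no predecessor
#8=l depends on [6:m]
#9=h depends on [7:h]
sources: [0:i, 7:h]
N(rest) = Σ N(rest − s) over sources s of rest; N(one piece) = 1:
  size 1 → [8]=1  [9]=1
  size 2 → [6,8]=1  [7,9]=1  [8,9]=2
  size 3 → [5,6,8]=1  [6,8,9]=3  [7,8,9]=3
  size 4 → [4,5,6,8]=1  [5,6,8,9]=4  [6,7,8,9]=6
  size 5 → [2,4,5,6,8]=1  [3,4,5,6,8]=1  [4,5,6,8,9]=5  [5,6,7,8,9]=10
  size 6 → [2,3,4,5,6,8]=2  [2,4,5,6,8,9]=6  [3,4,5,6,8,9]=6  [4,5,6,7,8,9]=15
  size 7 → [1,2,3,4,5,6,8]=2  [2,3,4,5,6,8,9]=14  [2,4,5,6,7,8,9]=21  [3,4,5,6,7,8,9]=21
  size 8 → [0,1,2,3,4,5,6,8]=2  [1,2,3,4,5,6,8,9]=16  [2,3,4,5,6,7,8,9]=56
  first=0(i) contributes 72
  first=7(h) contributes 18
|[w]| = 90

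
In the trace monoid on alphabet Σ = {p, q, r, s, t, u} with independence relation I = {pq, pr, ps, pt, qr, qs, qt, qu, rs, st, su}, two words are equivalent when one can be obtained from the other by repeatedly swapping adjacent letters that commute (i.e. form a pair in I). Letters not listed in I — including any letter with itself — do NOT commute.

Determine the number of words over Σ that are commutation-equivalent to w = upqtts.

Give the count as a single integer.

90

0(u) covers ∅
1(p) covers 0:u
2(q) covers ∅
3(t) covers 0:u
4(t) covers 3:t
5(s) covers ∅
floor of heap: 0:u, 2:q, 5:s
completions by unplaced set U, small U first (add the entries for U minus each lowest piece of U):
  |U|=1: {1}:1  {2}:1  {4}:1  {5}:1
  |U|=2: {1,2}:2  {1,4}:2  {1,5}:2  {2,4}:2  {2,5}:2  {3,4}:1  {4,5}:2
  |U|=3: {1,2,4}:6  {1,2,5}:6  {1,3,4}:3  {1,4,5}:6  {2,3,4}:3  {2,4,5}:6  {3,4,5}:3
  |U|=4: {0,1,3,4}:3  {1,2,3,4}:12  {1,2,4,5}:24  {1,3,4,5}:12  {2,3,4,5}:12
  start at 0(u): 60
  start at 2(q): 15
  start at 5(s): 15
sum over floor = 90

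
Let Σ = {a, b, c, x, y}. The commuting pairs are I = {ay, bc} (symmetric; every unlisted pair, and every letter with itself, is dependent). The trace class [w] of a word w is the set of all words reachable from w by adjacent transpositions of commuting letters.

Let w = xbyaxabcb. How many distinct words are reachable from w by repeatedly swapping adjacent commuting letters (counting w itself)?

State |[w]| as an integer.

#0=x has no predecessor
#1=b depends on [0:x]
#2=y depends on [1:b]
#3=a depends on [1:b]
#4=x depends on [2:y, 3:a]
#5=a depends on [4:x]
#6=b depends on [5:a]
#7=c depends on [5:a]
#8=b depends on [6:b]
sources: [0:x]
N(rest) = Σ N(rest − s) over sources s of rest; N(one piece) = 1:
  size 1 → [7]=1  [8]=1
  size 2 → [6,8]=1  [7,8]=2
  size 3 → [6,7,8]=3
  size 4 → [5,6,7,8]=3
  size 5 → [4,5,6,7,8]=3
  size 6 → [2,4,5,6,7,8]=3  [3,4,5,6,7,8]=3
  size 7 → [2,3,4,5,6,7,8]=6
  first=0(x) contributes 6

6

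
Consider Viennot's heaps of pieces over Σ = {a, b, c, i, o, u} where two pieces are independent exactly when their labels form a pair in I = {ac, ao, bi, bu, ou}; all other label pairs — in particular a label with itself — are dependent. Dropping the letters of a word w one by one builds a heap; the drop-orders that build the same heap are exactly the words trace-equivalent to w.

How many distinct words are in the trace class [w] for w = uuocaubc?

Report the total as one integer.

14

drop 0:u onto floor
drop 1:u onto {0:u}
drop 2:o onto floor
drop 3:c onto {1:u, 2:o}
drop 4:a onto {1:u}
drop 5:u onto {3:c, 4:a}
drop 6:b onto {3:c, 4:a}
drop 7:c onto {5:u, 6:b}
ground layer = {0:u, 2:o}
drop-orders for the pieces not yet dropped (sum over which currently-grounded one goes next):
  1 to go: {7} 1
  2 to go: {5,7} 1  {6,7} 1
  3 to go: {5,6,7} 2
  4 to go: {3,5,6,7} 2  {4,5,6,7} 2
  5 to go: {2,3,5,6,7} 2  {3,4,5,6,7} 4
  6 to go: {1,3,4,5,6,7} 4  {2,3,4,5,6,7} 6
  if 0:u drops first: 10 orders
  if 2:o drops first: 4 orders
heap linearizations: 14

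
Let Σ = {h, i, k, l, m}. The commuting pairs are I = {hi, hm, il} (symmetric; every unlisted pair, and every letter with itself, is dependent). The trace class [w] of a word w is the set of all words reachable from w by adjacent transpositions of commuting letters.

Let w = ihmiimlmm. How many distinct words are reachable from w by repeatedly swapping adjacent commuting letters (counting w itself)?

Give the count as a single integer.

6

piece 0:i — minimal
piece 1:h — minimal
piece 2:m rests on {0:i}
piece 3:i rests on {2:m}
piece 4:i rests on {3:i}
piece 5:m rests on {4:i}
piece 6:l rests on {1:h, 5:m}
piece 7:m rests on {6:l}
piece 8:m rests on {7:m}
minimal pieces: {0:i, 1:h}
ways to finish when only these pieces remain (= sum over removing one remaining piece with nothing left below it):
  1 left: {8}→1
  2 left: {7,8}→1
  3 left: {6,7,8}→1
  4 left: {1,6,7,8}→1  {5,6,7,8}→1
  5 left: {1,5,6,7,8}→2  {4,5,6,7,8}→1
  6 left: {1,4,5,6,7,8}→3  {3,4,5,6,7,8}→1
  7 left: {1,3,4,5,6,7,8}→4  {2,3,4,5,6,7,8}→1
  placing 0:i first → 5 extensions
  placing 1:h first → 1 extensions
total linear extensions = 6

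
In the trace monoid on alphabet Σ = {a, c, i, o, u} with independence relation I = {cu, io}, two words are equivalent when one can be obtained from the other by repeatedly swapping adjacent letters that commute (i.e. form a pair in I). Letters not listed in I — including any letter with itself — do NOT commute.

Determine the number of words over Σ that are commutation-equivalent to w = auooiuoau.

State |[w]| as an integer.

3

piece 0:a — minimal
piece 1:u rests on {0:a}
piece 2:o rests on {1:u}
piece 3:o rests on {2:o}
piece 4:i rests on {1:u}
piece 5:u rests on {3:o, 4:i}
piece 6:o rests on {5:u}
piece 7:a rests on {6:o}
piece 8:u rests on {7:a}
minimal pieces: {0:a}
ways to finish when only these pieces remain (= sum over removing one remaining piece with nothing left below it):
  1 left: {8}→1
  2 left: {7,8}→1
  3 left: {6,7,8}→1
  4 left: {5,6,7,8}→1
  5 left: {3,5,6,7,8}→1  {4,5,6,7,8}→1
  6 left: {2,3,5,6,7,8}→1  {3,4,5,6,7,8}→2
  7 left: {2,3,4,5,6,7,8}→3
  placing 0:a first → 3 extensions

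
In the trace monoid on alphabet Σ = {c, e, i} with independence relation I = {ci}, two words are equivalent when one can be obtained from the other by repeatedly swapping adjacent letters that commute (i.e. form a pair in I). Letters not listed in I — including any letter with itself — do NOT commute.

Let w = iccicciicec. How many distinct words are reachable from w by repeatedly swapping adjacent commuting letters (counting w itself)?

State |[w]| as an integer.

126

#0=i has no predecessor
#1=c has no predecessor
#2=c depends on [1:c]
#3=i depends on [0:i]
#4=c depends on [2:c]
#5=c depends on [4:c]
#6=i depends on [3:i]
#7=i depends on [6:i]
#8=c depends on [5:c]
#9=e depends on [7:i, 8:c]
#10=c depends on [9:e]
sources: [0:i, 1:c]
N(rest) = Σ N(rest − s) over sources s of rest; N(one piece) = 1:
  size 1 → [10]=1
  size 2 → [9,10]=1
  size 3 → [7,9,10]=1  [8,9,10]=1
  size 4 → [5,8,9,10]=1  [6,7,9,10]=1  [7,8,9,10]=2
  size 5 → [3,6,7,9,10]=1  [4,5,8,9,10]=1  [5,7,8,9,10]=3  [6,7,8,9,10]=3
  size 6 → [0,3,6,7,9,10]=1  [2,4,5,8,9,10]=1  [3,6,7,8,9,10]=4  [4,5,7,8,9,10]=4  [5,6,7,8,9,10]=6
  size 7 → [0,3,6,7,8,9,10]=5  [1,2,4,5,8,9,10]=1  [2,4,5,7,8,9,10]=5  [3,5,6,7,8,9,10]=10  [4,5,6,7,8,9,10]=10
  size 8 → [0,3,5,6,7,8,9,10]=15  [1,2,4,5,7,8,9,10]=6  [2,4,5,6,7,8,9,10]=15  [3,4,5,6,7,8,9,10]=20
  size 9 → [0,3,4,5,6,7,8,9,10]=35  [1,2,4,5,6,7,8,9,10]=21  [2,3,4,5,6,7,8,9,10]=35
  first=0(i) contributes 56
  first=1(c) contributes 70
|[w]| = 126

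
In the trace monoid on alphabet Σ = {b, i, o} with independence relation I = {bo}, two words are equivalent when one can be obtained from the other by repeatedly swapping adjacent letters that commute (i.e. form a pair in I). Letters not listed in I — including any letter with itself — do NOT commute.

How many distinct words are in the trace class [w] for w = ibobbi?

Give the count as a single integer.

4

0(i) covers ∅
1(b) covers 0:i
2(o) covers 0:i
3(b) covers 1:b
4(b) covers 3:b
5(i) covers 2:o, 4:b
floor of heap: 0:i
completions by unplaced set U, small U first (add the entries for U minus each lowest piece of U):
  |U|=1: {5}:1
  |U|=2: {2,5}:1  {4,5}:1
  |U|=3: {2,4,5}:2  {3,4,5}:1
  |U|=4: {1,3,4,5}:1  {2,3,4,5}:3
  start at 0(i): 4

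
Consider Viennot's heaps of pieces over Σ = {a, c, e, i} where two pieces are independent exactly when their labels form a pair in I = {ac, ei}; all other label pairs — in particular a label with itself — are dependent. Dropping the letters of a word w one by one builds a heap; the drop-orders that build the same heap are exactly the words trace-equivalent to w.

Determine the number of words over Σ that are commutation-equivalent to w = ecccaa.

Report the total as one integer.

10

0(e) covers ∅
1(c) covers 0:e
2(c) covers 1:c
3(c) covers 2:c
4(a) covers 0:e
5(a) covers 4:a
floor of heap: 0:e
completions by unplaced set U, small U first (add the entries for U minus each lowest piece of U):
  |U|=1: {3}:1  {5}:1
  |U|=2: {2,3}:1  {3,5}:2  {4,5}:1
  |U|=3: {1,2,3}:1  {2,3,5}:3  {3,4,5}:3
  |U|=4: {1,2,3,5}:4  {2,3,4,5}:6
  start at 0(e): 10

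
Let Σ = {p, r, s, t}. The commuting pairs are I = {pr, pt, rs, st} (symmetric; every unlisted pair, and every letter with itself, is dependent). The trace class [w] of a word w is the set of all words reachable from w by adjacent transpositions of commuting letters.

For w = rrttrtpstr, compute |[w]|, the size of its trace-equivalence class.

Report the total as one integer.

45

piece 0:r — minimal
piece 1:r rests on {0:r}
piece 2:t rests on {1:r}
piece 3:t rests on {2:t}
piece 4:r rests on {3:t}
piece 5:t rests on {4:r}
piece 6:p — minimal
piece 7:s rests on {6:p}
piece 8:t rests on {5:t}
piece 9:r rests on {8:t}
minimal pieces: {0:r, 6:p}
ways to finish when only these pieces remain (= sum over removing one remaining piece with nothing left below it):
  1 left: {7}→1  {9}→1
  2 left: {6,7}→1  {7,9}→2  {8,9}→1
  3 left: {5,8,9}→1  {6,7,9}→3  {7,8,9}→3
  4 left: {4,5,8,9}→1  {5,7,8,9}→4  {6,7,8,9}→6
  5 left: {3,4,5,8,9}→1  {4,5,7,8,9}→5  {5,6,7,8,9}→10
  6 left: {2,3,4,5,8,9}→1  {3,4,5,7,8,9}→6  {4,5,6,7,8,9}→15
  7 left: {1,2,3,4,5,8,9}→1  {2,3,4,5,7,8,9}→7  {3,4,5,6,7,8,9}→21
  8 left: {0,1,2,3,4,5,8,9}→1  {1,2,3,4,5,7,8,9}→8  {2,3,4,5,6,7,8,9}→28
  placing 0:r first → 36 extensions
  placing 6:p first → 9 extensions
total linear extensions = 45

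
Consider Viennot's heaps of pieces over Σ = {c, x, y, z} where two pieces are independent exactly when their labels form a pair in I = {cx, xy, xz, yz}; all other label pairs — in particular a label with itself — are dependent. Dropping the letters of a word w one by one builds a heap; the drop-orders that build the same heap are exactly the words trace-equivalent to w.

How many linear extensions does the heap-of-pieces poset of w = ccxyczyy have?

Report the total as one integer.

24

#0=c has no predecessor
#1=c depends on [0:c]
#2=x has no predecessor
#3=y depends on [1:c]
#4=c depends on [3:y]
#5=z depends on [4:c]
#6=y depends on [4:c]
#7=y depends on [6:y]
sources: [0:c, 2:x]
N(rest) = Σ N(rest − s) over sources s of rest; N(one piece) = 1:
  size 1 → [2]=1  [5]=1  [7]=1
  size 2 → [2,5]=2  [2,7]=2  [5,7]=2  [6,7]=1
  size 3 → [2,5,7]=6  [2,6,7]=3  [5,6,7]=3
  size 4 → [2,5,6,7]=12  [4,5,6,7]=3
  size 5 → [2,4,5,6,7]=15  [3,4,5,6,7]=3
  size 6 → [1,3,4,5,6,7]=3  [2,3,4,5,6,7]=18
  first=0(c) contributes 21
  first=2(x) contributes 3
|[w]| = 24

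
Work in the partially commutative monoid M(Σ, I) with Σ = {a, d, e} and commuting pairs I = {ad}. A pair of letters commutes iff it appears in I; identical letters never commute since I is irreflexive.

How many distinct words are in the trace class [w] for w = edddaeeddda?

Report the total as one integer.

drop 0:e onto floor
drop 1:d onto {0:e}
drop 2:d onto {1:d}
drop 3:d onto {2:d}
drop 4:a onto {0:e}
drop 5:e onto {3:d, 4:a}
drop 6:e onto {5:e}
drop 7:d onto {6:e}
drop 8:d onto {7:d}
drop 9:d onto {8:d}
drop 10:a onto {6:e}
ground layer = {0:e}
drop-orders for the pieces not yet dropped (sum over which currently-grounded one goes next):
  1 to go: {9} 1  {10} 1
  2 to go: {8,9} 1  {9,10} 2
  3 to go: {7,8,9} 1  {8,9,10} 3
  4 to go: {7,8,9,10} 4
  5 to go: {6,7,8,9,10} 4
  6 to go: {5,6,7,8,9,10} 4
  7 to go: {3,5,6,7,8,9,10} 4  {4,5,6,7,8,9,10} 4
  8 to go: {2,3,5,6,7,8,9,10} 4  {3,4,5,6,7,8,9,10} 8
  9 to go: {1,2,3,5,6,7,8,9,10} 4  {2,3,4,5,6,7,8,9,10} 12
  if 0:e drops first: 16 orders

16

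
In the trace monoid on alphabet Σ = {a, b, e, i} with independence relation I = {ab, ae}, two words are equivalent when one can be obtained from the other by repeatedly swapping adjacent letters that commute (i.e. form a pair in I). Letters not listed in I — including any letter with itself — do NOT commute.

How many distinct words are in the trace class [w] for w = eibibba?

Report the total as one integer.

3

drop 0:e onto floor
drop 1:i onto {0:e}
drop 2:b onto {1:i}
drop 3:i onto {2:b}
drop 4:b onto {3:i}
drop 5:b onto {4:b}
drop 6:a onto {3:i}
ground layer = {0:e}
drop-orders for the pieces not yet dropped (sum over which currently-grounded one goes next):
  1 to go: {5} 1  {6} 1
  2 to go: {4,5} 1  {5,6} 2
  3 to go: {4,5,6} 3
  4 to go: {3,4,5,6} 3
  5 to go: {2,3,4,5,6} 3
  if 0:e drops first: 3 orders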